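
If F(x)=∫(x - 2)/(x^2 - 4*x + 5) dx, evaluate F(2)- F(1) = -log(2)/2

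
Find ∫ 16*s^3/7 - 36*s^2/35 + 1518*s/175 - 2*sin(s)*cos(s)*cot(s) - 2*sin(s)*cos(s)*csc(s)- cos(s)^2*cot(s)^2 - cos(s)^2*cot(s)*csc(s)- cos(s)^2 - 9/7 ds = 6*s^2 - 9*s/5 + (cot(s) + csc(s))*cos(s)^2 + (-10*s^2 + 3*s + 15)^2/175 + C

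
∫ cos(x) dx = sin(x) + C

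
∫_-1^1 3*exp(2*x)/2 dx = -3*exp(-2)/4 + 3*exp(2)/4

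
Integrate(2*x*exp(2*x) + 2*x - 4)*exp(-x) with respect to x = 4*(x - 1)*sinh(x) + C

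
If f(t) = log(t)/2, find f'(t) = 1/(2*t)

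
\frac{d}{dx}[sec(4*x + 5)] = 4*tan(4*x + 5)*sec(4*x + 5)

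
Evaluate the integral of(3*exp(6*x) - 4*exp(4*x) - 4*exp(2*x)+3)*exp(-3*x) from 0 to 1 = -E + exp(-1) + (E - exp(-1))^3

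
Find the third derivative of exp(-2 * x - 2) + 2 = -8*exp(-2*x - 2)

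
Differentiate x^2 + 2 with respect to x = 2*x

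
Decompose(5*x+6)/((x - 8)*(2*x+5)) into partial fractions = 13/(21*(2*x + 5)) + 46/(21*(x - 8))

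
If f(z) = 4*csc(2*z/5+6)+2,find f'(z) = -8*cot(2*z/5 + 6)*csc(2*z/5 + 6)/5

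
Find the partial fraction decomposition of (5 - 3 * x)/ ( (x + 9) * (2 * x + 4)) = -16/(7*(x + 9)) + 11/(14*(x + 2))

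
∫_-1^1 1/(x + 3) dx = log(2)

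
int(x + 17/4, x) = x^2/2 + 17*x/4 + C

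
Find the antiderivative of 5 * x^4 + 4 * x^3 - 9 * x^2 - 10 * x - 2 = x^5 + x^4 - 3*x^3 - 5*x^2 - 2*x + C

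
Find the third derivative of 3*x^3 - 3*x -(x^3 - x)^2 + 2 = -120*x^3 + 48*x + 18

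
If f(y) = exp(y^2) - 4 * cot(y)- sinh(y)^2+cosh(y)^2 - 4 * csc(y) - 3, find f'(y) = 2*y*exp(y^2) + 4*cot(y)^2 + 4*cot(y)*csc(y) + 4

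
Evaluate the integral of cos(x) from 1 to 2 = -sin(1) + sin(2)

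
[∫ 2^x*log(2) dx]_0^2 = 3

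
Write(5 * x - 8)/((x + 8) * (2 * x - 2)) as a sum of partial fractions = 8/(3*(x + 8)) - 1/(6*(x - 1))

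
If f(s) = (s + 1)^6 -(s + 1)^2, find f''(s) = 30*s^4 + 120*s^3 + 180*s^2 + 120*s + 28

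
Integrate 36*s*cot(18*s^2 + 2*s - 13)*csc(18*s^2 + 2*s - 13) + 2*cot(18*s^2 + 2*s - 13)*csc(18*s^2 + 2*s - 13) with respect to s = -csc(18*s^2 + 2*s - 13) + C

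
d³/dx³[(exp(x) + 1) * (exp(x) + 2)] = 8*exp(2*x) + 3*exp(x)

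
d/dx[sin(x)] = cos(x)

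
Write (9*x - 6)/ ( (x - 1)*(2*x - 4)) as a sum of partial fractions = -3/(2*(x - 1)) + 6/(x - 2)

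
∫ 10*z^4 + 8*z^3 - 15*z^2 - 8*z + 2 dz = 2*z^5 + 2*z^4 - 5*z^3 - 4*z^2 + 2*z + C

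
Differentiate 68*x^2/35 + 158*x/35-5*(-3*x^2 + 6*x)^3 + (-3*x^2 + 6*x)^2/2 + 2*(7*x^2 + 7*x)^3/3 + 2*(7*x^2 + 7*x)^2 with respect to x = 2182*x^5 - 620*x^4 + 9634*x^3 - 2020*x^2 + 8256*x/35 + 158/35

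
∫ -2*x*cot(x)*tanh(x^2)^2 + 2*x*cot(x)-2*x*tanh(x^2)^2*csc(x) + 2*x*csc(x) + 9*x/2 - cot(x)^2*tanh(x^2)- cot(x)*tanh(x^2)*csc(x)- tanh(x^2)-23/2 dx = -x + (3*x - 7)^2/4 + (cot(x) + csc(x))*tanh(x^2) + C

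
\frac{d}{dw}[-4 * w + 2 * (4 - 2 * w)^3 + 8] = -48*w^2 + 192*w - 196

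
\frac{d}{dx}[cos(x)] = -sin(x)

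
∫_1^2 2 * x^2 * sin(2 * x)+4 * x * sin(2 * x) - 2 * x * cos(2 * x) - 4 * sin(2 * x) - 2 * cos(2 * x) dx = cos(2) - 6*cos(4)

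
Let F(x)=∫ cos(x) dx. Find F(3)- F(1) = -sin(1) + sin(3)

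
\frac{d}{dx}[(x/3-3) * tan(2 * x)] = 2*x/(3*cos(2*x)^2) + tan(2*x)/3 - 6/cos(2*x)^2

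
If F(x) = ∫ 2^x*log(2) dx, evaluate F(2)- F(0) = 3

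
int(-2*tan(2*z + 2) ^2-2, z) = -tan(2*z + 2) + C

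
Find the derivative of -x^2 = -2*x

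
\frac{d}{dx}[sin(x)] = cos(x)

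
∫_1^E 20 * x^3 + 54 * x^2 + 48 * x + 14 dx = -64 + (1 + E)^3*(3 + 5*E)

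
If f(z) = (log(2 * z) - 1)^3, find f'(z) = (3*log(z)^2 - 6*log(z) + 6*log(2)*log(z) - 6*log(2) + 3*log(2)^2 + 3)/z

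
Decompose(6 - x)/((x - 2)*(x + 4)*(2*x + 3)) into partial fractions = -6/(7*(2*x + 3)) + 1/(3*(x + 4)) + 2/(21*(x - 2))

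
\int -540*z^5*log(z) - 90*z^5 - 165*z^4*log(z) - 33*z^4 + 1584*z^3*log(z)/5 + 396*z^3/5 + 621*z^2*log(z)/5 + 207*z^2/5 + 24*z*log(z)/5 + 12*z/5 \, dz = 3*z^2*(5*z + 4)*(15*z + 1)*(-2*z^2 + z + 1)*log(z)/5 + C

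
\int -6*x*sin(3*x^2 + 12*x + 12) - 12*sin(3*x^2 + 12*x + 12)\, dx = cos(3*(x + 2)^2) + C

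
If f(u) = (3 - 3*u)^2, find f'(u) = 18*u - 18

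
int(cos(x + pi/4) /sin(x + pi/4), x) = log(sin(x + pi/4)) + C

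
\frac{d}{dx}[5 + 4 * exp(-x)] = -4*exp(-x)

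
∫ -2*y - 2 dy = -y^2 - 2*y + C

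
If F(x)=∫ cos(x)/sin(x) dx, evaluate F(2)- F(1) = log(sin(2)) - log(sin(1))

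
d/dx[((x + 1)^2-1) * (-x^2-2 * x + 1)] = -4*x^3 - 12*x^2 - 6*x + 2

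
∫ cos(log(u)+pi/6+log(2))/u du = sin(log(2*u) + pi/6) + C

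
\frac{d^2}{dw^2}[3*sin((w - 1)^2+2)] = -12*w^2*sin(w^2 - 2*w + 3) + 24*w*sin(w^2 - 2*w + 3) - 12*sin(w^2 - 2*w + 3) + 6*cos(w^2 - 2*w + 3)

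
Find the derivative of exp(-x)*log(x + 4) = (-x*log(x + 4) - 4*log(x + 4) + 1)/(x*exp(x) + 4*exp(x))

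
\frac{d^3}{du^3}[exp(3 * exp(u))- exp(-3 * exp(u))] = (27*exp(3*u) - 27*exp(2*u) + 3*exp(u) + 3*exp(u + 6*exp(u)) + 27*exp(2*u + 6*exp(u)) + 27*exp(3*u + 6*exp(u)))*exp(-3*exp(u))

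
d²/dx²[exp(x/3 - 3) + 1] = exp(x/3 - 3)/9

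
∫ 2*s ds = s^2 + C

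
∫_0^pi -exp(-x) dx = -1 + exp(-pi)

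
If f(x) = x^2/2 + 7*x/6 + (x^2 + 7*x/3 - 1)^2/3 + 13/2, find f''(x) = 4*x^2 + 28*x/3 + 89/27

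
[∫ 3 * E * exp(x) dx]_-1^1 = -3 + 3*exp(2)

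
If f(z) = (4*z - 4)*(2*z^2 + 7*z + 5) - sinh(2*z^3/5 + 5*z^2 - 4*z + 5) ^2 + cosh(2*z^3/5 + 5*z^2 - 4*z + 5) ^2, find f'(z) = 24*z^2 + 40*z - 8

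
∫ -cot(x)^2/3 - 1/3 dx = cot(x)/3 + C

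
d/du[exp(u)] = exp(u)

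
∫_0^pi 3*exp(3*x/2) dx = -2 + 2*exp(3*pi/2)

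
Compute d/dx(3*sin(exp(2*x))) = 6*exp(2*x)*cos(exp(2*x))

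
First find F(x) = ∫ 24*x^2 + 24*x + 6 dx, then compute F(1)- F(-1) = 28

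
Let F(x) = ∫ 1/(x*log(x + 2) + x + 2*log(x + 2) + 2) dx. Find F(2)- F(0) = -log(log(2) + 1) + log(1 + log(4))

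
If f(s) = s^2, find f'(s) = 2*s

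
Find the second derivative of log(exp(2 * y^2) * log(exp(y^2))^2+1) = (4*y^8*exp(4*y^2) - 4*y^6*exp(4*y^2) + 16*y^6*exp(2*y^2) + 36*y^4*exp(2*y^2) + 12*y^2*exp(2*y^2))/(y^8*exp(4*y^2) + 2*y^4*exp(2*y^2) + 1)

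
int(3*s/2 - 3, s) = 3*s^2/4 - 3*s + C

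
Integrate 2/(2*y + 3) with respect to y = log(4*y + 6) + C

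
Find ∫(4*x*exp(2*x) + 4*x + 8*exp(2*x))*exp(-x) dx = 8*(x + 1)*sinh(x) + C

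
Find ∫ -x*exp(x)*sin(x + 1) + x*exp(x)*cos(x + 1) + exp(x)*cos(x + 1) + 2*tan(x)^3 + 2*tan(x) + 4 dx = x*exp(x)*cos(x + 1) + 4*x + tan(x)^2 + C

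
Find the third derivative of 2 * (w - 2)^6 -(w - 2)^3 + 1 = 240*w^3 - 1440*w^2 + 2880*w - 1926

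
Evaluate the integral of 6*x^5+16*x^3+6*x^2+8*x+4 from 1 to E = -16 + (1 + 2*E + exp(3))^2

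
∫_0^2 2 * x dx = 4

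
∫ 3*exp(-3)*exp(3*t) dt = exp(3*t - 3) + C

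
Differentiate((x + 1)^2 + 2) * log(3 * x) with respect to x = (2*x^2*log(x) + x^2 + 2*x^2*log(3) + 2*x*log(x) + 2*x + 2*x*log(3) + 3)/x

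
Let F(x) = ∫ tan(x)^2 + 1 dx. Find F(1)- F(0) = tan(1)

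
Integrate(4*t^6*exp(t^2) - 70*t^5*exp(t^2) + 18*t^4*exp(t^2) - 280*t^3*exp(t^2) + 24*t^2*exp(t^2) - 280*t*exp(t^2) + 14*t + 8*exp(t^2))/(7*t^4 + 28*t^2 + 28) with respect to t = (t^2 + (2*t - 35)*(t^2 + 2)*exp(t^2)/7 + 1)/(t^2 + 2) + C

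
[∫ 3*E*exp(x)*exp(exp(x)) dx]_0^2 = -3*exp(2) + 3*exp(1 + exp(2))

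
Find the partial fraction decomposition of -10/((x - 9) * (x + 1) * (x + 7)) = -5/(48*(x + 7)) + 1/(6*(x + 1)) - 1/(16*(x - 9))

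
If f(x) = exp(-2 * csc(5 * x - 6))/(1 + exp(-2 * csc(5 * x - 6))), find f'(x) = 10*exp(2*csc(5*x - 6))*cot(5*x - 6)*csc(5*x - 6)/(exp(2/sin(5*x - 6)) + 1)^2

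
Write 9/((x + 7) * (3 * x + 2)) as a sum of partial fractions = 27/(19*(3*x + 2)) - 9/(19*(x + 7))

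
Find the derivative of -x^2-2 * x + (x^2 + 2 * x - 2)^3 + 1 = 6*x^5 + 30*x^4 + 24*x^3 - 48*x^2 - 26*x + 22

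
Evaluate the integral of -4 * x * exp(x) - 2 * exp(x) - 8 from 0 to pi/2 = (2 - 2*pi)*(2 + exp(pi/2)) - 6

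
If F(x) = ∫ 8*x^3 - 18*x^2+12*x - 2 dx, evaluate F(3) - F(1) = 48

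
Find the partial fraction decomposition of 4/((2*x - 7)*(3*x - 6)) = 8/(9*(2*x - 7)) - 4/(9*(x - 2))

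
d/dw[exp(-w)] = -exp(-w)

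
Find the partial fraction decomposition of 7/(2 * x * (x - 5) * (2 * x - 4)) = -7/(24*(x - 2)) + 7/(60*(x - 5)) + 7/(40*x)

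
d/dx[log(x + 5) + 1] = 1/(x + 5)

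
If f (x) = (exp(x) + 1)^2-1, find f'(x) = 2*exp(2*x) + 2*exp(x)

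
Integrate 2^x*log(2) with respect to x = 2^x + C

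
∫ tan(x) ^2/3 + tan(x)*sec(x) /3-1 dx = -4*x/3 + tan(x)/3 + sec(x)/3 + C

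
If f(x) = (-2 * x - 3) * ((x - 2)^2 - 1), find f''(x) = 10 - 12*x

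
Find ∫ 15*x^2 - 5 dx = 5*x^3 - 5*x + C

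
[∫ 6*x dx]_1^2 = 9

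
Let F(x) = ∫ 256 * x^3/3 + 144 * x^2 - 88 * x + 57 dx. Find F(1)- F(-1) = 210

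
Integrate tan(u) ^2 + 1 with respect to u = tan(u) + C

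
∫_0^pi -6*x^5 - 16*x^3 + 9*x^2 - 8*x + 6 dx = -(2*pi + pi^3)^2 + 6*pi + 3*pi^3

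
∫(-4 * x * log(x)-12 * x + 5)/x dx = -(4*x - 5)*(log(x) + 2) + C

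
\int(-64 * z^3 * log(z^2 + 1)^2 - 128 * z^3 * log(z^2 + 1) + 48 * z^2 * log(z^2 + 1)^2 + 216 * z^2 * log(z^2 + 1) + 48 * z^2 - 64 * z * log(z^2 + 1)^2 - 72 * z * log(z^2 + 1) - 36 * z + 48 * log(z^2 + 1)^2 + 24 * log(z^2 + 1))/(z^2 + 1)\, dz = 2*(4*z - 3)*(-(4*z - 3)*log(z^2 + 1) + 3)*log(z^2 + 1) + C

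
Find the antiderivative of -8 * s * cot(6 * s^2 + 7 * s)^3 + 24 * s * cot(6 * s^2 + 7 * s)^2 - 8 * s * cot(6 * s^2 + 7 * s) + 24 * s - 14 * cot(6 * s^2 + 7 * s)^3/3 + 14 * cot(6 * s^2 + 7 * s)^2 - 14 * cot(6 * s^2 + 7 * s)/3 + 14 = (cot(s*(6*s + 7)) - 6)*cot(s*(6*s + 7))/3 + C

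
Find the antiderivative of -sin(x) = cos(x) + C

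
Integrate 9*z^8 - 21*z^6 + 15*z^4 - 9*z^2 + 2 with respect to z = z^9 - 3*z^7 + 3*z^5 - 3*z^3 + 2*z + C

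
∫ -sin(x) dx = cos(x) + C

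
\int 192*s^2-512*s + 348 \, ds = 64*s^3 - 256*s^2 + 348*s + C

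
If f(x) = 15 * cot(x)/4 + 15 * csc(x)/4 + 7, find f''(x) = 15*(-1 + 2*cos(x)/sin(x)^2 + 2/sin(x)^2)/(4*sin(x))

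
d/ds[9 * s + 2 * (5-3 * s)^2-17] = 36*s - 51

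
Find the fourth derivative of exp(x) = exp(x)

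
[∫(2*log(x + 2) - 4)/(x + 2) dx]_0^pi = -(-2 + log(2))^2 + (-2 + log(2 + pi))^2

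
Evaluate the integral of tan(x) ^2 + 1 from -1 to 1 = 2*tan(1)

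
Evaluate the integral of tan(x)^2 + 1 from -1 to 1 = 2*tan(1)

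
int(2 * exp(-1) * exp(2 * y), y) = exp(2*y - 1) + C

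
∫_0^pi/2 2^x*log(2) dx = -1 + 2^(pi/2)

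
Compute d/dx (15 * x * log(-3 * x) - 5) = 15*log(-x) + 15 + 15*log(3)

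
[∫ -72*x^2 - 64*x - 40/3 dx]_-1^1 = -224/3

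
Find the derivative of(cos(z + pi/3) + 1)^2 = -2*sin(z + pi/3) - cos(2*z + pi/6)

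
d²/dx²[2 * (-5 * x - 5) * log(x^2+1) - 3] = (-20*x^3 + 20*x^2 - 60*x - 20)/(x^4 + 2*x^2 + 1)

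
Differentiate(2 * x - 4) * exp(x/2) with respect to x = x*exp(x/2)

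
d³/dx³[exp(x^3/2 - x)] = 27*x^6*exp(x^3/2 - x)/8 - 27*x^4*exp(x^3/2 - x)/4 + 27*x^3*exp(x^3/2 - x)/2 + 9*x^2*exp(x^3/2 - x)/2 - 9*x*exp(x^3/2 - x) + 2*exp(x^3/2 - x)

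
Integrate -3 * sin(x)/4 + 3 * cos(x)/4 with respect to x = 3*sqrt(2)*sin(x + pi/4)/4 + C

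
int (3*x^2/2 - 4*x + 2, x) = x^3/2 - 2*x^2 + 2*x + C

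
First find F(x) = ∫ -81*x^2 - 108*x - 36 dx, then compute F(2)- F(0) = -504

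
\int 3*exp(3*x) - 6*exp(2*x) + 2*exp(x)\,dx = (exp(x) - 1)^3 - exp(x) + C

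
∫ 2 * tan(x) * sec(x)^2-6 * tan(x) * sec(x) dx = (sec(x) - 3)^2 + C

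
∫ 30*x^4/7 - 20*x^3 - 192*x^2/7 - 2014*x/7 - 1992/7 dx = 6*x^5/7 - 5*x^4 - 64*x^3/7 - 1007*x^2/7 - 1992*x/7 + C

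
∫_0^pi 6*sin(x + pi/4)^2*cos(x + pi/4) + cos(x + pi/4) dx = -2*sqrt(2)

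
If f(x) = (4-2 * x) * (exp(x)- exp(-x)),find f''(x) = (-2*x*exp(2*x) + 2*x - 8)*exp(-x)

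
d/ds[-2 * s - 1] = -2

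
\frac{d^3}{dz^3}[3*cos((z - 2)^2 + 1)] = 24*z^3*sin(z^2 - 4*z + 5) - 144*z^2*sin(z^2 - 4*z + 5) + 288*z*sin(z^2 - 4*z + 5) - 36*z*cos(z^2 - 4*z + 5) - 192*sin(z^2 - 4*z + 5) + 72*cos(z^2 - 4*z + 5)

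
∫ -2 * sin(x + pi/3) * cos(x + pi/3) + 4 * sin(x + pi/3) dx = (cos(x + pi/3) - 2)^2 + C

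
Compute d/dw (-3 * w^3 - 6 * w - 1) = -9*w^2 - 6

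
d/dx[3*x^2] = 6*x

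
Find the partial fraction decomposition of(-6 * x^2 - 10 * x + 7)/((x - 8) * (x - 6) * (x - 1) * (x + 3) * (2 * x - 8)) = -17/(5544*(x + 3)) + 3/(280*(x - 1)) - 43/(112*(x - 4)) + 269/(360*(x - 6)) - 457/(1232*(x - 8))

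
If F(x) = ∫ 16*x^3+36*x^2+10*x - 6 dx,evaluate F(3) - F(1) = 660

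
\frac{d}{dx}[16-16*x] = -16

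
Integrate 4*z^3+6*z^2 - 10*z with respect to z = z^4 + 2*z^3 - 5*z^2 + C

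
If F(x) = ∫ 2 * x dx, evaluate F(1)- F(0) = 1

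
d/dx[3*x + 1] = 3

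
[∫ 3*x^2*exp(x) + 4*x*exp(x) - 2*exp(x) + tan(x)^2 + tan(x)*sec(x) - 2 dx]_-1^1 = -6 - 5*exp(-1) + E + 2*tan(1)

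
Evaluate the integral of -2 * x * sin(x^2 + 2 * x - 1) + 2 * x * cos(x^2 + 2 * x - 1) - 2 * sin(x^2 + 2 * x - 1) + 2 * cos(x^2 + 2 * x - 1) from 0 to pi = sqrt(2)*(cos(-pi^2 + pi/4 + 1) - cos(pi/4 + 1))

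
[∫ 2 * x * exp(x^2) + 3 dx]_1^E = -3 + 2*E + exp(exp(2))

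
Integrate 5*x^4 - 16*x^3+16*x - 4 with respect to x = x^5 - 4*x^4 + 8*x^2 - 4*x + C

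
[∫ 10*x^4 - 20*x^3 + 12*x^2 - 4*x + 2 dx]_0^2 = 12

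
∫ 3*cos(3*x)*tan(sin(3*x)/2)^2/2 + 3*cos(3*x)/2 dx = tan(sin(3*x)/2) + C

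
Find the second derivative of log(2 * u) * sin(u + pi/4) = (-u^2*log(u)*sin(u + pi/4) - u^2*log(2)*sin(u + pi/4) + 2*u*cos(u + pi/4) - sin(u + pi/4))/u^2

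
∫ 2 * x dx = x^2 + C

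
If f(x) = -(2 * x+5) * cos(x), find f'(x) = 2*x*sin(x) + 5*sin(x) - 2*cos(x)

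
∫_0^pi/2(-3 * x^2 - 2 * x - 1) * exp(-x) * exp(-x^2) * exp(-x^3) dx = -1 + exp(-pi^3/8 - pi^2/4 - pi/2)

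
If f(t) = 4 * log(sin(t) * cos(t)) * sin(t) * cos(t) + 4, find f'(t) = 4*(log(sin(2*t)/2) + 1)*cos(2*t)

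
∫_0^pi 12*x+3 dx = 3*pi + 6*pi^2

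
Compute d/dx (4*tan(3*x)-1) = 12/cos(3*x)^2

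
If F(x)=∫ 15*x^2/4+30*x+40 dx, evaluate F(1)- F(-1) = 165/2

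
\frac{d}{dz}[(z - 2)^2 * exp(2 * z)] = 2*z^2*exp(2*z) - 6*z*exp(2*z) + 4*exp(2*z)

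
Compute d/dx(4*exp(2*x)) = 8*exp(2*x)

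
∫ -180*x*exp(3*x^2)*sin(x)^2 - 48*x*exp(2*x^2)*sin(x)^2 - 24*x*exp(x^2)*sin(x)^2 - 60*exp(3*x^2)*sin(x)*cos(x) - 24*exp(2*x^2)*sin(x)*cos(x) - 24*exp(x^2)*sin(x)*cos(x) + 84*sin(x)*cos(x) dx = (-30*exp(3*x^2) - 12*exp(2*x^2) - 12*exp(x^2) + 42)*sin(x)^2 + C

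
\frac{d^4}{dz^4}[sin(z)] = sin(z)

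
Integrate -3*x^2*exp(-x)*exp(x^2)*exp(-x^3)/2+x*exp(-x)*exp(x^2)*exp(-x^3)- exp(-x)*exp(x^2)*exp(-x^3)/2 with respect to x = exp(-x*(x^2 - x + 1))/2 + C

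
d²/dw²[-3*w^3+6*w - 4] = -18*w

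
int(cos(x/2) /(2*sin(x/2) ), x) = log(3*sin(x/2)) + C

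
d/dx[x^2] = 2*x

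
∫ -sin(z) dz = cos(z) + C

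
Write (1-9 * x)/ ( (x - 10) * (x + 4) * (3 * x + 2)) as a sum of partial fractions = -63/(320*(3*x + 2)) + 37/(140*(x + 4)) - 89/(448*(x - 10))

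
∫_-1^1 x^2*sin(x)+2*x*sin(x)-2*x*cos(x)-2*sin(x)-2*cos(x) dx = -4*cos(1)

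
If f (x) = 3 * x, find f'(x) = 3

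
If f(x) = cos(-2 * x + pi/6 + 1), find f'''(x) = -8*sin(-2*x + pi/6 + 1)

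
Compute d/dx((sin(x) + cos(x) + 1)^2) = 2*cos(2*x) + 2*sqrt(2)*cos(x + pi/4)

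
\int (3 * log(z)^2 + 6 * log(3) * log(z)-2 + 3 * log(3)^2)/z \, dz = (log(3*z)^2 - 2)*log(3*z) + C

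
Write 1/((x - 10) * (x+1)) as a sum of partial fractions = -1/(11*(x + 1)) + 1/(11*(x - 10))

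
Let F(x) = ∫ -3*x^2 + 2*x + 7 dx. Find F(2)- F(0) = 10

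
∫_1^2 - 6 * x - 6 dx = -15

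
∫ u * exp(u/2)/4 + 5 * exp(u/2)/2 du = (u + 8)*exp(u/2)/2 + C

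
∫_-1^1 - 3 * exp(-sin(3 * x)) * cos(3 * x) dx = -exp(sin(3)) + exp(-sin(3))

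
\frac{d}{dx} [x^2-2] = 2*x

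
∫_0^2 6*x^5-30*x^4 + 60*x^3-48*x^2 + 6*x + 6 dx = 8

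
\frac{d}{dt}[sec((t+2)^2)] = 2*t*tan(t^2 + 4*t + 4)*sec(t^2 + 4*t + 4) + 4*tan(t^2 + 4*t + 4)*sec(t^2 + 4*t + 4)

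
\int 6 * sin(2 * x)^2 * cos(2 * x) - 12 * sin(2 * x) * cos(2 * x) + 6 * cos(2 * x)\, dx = (sin(2*x) - 1)^3 + C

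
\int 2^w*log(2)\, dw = 2^w + C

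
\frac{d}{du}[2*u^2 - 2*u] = 4*u - 2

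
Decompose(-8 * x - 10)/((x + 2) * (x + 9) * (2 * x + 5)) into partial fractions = -40/(13*(2*x + 5)) + 62/(91*(x + 9)) + 6/(7*(x + 2))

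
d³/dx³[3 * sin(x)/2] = -3*cos(x)/2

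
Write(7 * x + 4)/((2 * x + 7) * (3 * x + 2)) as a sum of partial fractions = -2/(17*(3*x + 2)) + 41/(17*(2*x + 7))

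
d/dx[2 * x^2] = 4*x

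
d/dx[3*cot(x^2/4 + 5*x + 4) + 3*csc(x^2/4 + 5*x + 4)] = -3*x*cot(x^2/4 + 5*x + 4)^2/2 - 3*x*cot(x^2/4 + 5*x + 4)*csc(x^2/4 + 5*x + 4)/2 - 3*x/2 - 15*cot(x^2/4 + 5*x + 4)^2 - 15*cot(x^2/4 + 5*x + 4)*csc(x^2/4 + 5*x + 4) - 15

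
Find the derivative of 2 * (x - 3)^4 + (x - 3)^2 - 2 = 8*x^3 - 72*x^2 + 218*x - 222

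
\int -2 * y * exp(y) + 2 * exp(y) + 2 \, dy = 2*(1 - exp(y))*(y - 2) + C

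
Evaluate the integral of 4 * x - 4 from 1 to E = -4*E + 2 + 2*exp(2)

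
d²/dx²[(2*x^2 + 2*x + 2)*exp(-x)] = (2*x^2 - 6*x + 2)*exp(-x)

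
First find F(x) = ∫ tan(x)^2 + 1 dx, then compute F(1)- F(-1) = 2*tan(1)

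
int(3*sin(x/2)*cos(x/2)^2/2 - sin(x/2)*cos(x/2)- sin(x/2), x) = 5*cos(x/2)/4 + cos(x)/2 - cos(3*x/2)/4 + C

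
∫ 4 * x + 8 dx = 2*x^2 + 8*x + C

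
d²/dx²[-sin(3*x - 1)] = 9*sin(3*x - 1)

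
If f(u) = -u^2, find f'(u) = -2*u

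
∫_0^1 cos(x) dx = sin(1)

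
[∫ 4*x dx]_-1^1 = 0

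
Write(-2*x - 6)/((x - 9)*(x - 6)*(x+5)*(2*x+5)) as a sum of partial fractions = -8/(1955*(2*x + 5)) - 2/(385*(x + 5)) + 6/(187*(x - 6)) - 4/(161*(x - 9))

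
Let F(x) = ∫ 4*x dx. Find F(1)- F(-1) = 0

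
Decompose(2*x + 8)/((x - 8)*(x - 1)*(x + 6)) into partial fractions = -2/(49*(x + 6)) - 10/(49*(x - 1)) + 12/(49*(x - 8))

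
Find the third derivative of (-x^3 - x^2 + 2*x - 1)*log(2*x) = (-6*x^3*log(x) - 11*x^3 - 6*x^3*log(2) - 2*x^2 - 2*x - 2)/x^3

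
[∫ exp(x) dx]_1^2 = -E + exp(2)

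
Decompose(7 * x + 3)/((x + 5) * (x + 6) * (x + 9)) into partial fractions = -5/(x + 9) + 13/(x + 6) - 8/(x + 5)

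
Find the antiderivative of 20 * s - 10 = 10*s^2 - 10*s + C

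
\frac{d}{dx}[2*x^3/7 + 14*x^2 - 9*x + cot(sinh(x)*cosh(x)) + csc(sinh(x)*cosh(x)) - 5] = 6*x^2/7 + 28*x - 9 - 2*cos(sinh(x)*cosh(x))*cosh(x)^2/sin(sinh(x)*cosh(x))^2 + cos(sinh(x)*cosh(x))/sin(sinh(x)*cosh(x))^2 - 2*cosh(x)^2/sin(sinh(x)*cosh(x))^2 + sin(sinh(x)*cosh(x))^(-2)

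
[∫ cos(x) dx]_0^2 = sin(2)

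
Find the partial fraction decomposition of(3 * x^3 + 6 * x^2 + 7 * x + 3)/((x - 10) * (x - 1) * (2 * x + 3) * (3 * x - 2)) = 303/(364*(3*x - 2)) + 33/(1495*(2*x + 3)) - 19/(45*(x - 1)) + 3673/(5796*(x - 10))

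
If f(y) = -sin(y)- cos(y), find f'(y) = sin(y) - cos(y)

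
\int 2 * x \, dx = x^2 + C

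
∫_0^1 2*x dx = 1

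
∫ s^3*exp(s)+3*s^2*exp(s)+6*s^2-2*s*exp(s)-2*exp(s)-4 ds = s*(s^2 - 2)*(exp(s) + 2) + C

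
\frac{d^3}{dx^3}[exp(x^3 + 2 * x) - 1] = 27*x^6*exp(x^3 + 2*x) + 54*x^4*exp(x^3 + 2*x) + 54*x^3*exp(x^3 + 2*x) + 36*x^2*exp(x^3 + 2*x) + 36*x*exp(x^3 + 2*x) + 14*exp(x^3 + 2*x)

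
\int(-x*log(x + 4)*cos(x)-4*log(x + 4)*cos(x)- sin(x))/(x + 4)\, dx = -log(x + 4)*sin(x) + C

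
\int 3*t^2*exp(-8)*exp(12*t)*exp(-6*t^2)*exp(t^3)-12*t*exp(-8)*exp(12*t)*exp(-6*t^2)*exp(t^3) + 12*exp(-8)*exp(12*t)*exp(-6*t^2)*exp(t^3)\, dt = exp((t - 2)^3) + C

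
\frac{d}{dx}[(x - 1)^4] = 4*x^3 - 12*x^2 + 12*x - 4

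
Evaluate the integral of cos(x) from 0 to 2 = sin(2)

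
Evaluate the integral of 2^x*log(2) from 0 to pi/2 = -1 + 2^(pi/2)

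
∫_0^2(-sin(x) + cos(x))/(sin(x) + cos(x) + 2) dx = -log(3) + log(cos(2) + sin(2) + 2)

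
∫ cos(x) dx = sin(x) + C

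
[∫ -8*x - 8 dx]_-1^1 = -16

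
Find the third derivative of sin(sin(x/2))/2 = (3*sin(x/2)*sin(sin(x/2)) - cos(x/2)^2*cos(sin(x/2)) - cos(sin(x/2)))*cos(x/2)/16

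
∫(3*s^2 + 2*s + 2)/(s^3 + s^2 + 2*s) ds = log(-s*(s^2 + s + 2)) + C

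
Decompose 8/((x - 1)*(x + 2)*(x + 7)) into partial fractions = 1/(5*(x + 7)) - 8/(15*(x + 2)) + 1/(3*(x - 1))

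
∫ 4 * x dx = 2*x^2 + C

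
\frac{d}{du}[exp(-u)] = -exp(-u)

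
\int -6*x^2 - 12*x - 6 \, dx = -2*x^3 - 6*x^2 - 6*x + C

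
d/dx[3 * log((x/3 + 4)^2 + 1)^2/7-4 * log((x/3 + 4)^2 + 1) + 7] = (12*x*log(x^2/9 + 8*x/3 + 17) - 56*x + 144*log(x^2/9 + 8*x/3 + 17) - 672)/(7*x^2 + 168*x + 1071)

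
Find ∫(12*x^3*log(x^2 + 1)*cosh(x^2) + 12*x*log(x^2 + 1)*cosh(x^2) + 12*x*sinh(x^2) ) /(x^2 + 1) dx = 6*log(x^2 + 1)*sinh(x^2) + C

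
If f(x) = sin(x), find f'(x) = cos(x)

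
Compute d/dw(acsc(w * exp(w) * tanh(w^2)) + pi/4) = -(4*w^2 + w*sinh(2*w^2) + sinh(2*w^2))*exp(-w)/(w^2*sqrt(1 - exp(-2*w)/(w^2*tanh(w^2)^2))*(cosh(2*w^2) - 1))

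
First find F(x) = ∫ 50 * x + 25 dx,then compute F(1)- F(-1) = 50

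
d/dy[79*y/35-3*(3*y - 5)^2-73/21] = 3229/35 - 54*y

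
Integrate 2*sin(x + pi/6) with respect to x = -2*cos(x + pi/6) + C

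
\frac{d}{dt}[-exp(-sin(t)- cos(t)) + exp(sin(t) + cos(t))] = sqrt(2)*(exp(2*sin(t))*exp(2*cos(t)) + 1)*exp(-sqrt(2)*sin(t + pi/4))*cos(t + pi/4)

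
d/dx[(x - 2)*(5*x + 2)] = 10*x - 8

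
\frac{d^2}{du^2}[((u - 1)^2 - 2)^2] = 12*u^2 - 24*u + 4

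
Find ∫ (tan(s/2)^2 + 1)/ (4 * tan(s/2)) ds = log(tan(s/2))/2 + C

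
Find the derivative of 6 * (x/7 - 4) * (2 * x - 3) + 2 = 24*x/7 - 354/7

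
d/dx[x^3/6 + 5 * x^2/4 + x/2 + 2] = x^2/2 + 5*x/2 + 1/2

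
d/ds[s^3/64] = 3*s^2/64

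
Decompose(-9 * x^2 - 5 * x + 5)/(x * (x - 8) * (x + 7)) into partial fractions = -401/(105*(x + 7)) - 611/(120*(x - 8)) - 5/(56*x)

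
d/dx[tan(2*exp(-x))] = -2*exp(-x)/cos(2*exp(-x))^2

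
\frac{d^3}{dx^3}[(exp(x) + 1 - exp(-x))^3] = (27*exp(6*x) + 24*exp(5*x) - 24*exp(x) + 27)*exp(-3*x)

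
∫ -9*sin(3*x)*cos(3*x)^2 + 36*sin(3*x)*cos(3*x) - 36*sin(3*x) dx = (cos(3*x) - 2)^3 + C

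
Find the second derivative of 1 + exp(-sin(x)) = (sin(x) + cos(x)^2)*exp(-sin(x))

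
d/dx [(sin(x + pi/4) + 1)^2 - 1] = cos(2*x) + 2*cos(x + pi/4)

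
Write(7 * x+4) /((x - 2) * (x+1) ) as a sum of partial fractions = 1/(x + 1) + 6/(x - 2)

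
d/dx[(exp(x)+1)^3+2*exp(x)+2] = 3*exp(3*x) + 6*exp(2*x) + 5*exp(x)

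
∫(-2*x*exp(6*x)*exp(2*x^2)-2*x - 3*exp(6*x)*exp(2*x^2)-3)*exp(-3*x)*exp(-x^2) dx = -2*sinh(x*(x + 3)) + C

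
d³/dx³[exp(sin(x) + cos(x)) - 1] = (-sqrt(2)*sin(3*x + pi/4)/2 - 3*cos(2*x) + sqrt(2)*cos(x + pi/4)/2)*exp(sin(x))*exp(cos(x))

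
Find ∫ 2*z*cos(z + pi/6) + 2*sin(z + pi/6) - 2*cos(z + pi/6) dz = (2*z - 2)*sin(z + pi/6) + C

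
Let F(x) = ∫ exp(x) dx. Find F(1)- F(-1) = E - exp(-1)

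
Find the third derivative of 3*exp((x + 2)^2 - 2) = 24*x^3*exp(x^2 + 4*x + 2) + 144*x^2*exp(x^2 + 4*x + 2) + 324*x*exp(x^2 + 4*x + 2) + 264*exp(x^2 + 4*x + 2)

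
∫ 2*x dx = x^2 + C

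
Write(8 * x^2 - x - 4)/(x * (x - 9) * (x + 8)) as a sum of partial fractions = 129/(34*(x + 8)) + 635/(153*(x - 9)) + 1/(18*x)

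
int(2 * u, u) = u^2 + C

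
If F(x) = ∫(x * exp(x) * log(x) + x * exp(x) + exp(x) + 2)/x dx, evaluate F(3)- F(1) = -E - 2 + (1 + log(3))*(2 + exp(3))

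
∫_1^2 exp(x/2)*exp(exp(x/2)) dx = -2*exp(exp(1/2)) + 2*exp(E)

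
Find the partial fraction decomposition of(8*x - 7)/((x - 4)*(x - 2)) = -9/(2*(x - 2)) + 25/(2*(x - 4))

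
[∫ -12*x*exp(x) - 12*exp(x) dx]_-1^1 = -12*E - 12*exp(-1)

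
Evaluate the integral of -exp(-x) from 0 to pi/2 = -1 + exp(-pi/2)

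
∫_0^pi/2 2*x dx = pi^2/4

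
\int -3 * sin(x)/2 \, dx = 3*cos(x)/2 + C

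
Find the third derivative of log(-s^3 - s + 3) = (6*s^6 - 6*s^4 + 126*s^3 + 6*s^2 + 18*s + 56)/(s^9 + 3*s^7 - 9*s^6 + 3*s^5 - 18*s^4 + 28*s^3 - 9*s^2 + 27*s - 27)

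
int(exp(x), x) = exp(x) + C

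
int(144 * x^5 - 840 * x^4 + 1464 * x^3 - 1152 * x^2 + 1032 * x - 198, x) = 24*x^6 - 168*x^5 + 366*x^4 - 384*x^3 + 516*x^2 - 198*x + C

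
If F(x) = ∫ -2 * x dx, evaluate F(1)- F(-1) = 0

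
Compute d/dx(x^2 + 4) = 2*x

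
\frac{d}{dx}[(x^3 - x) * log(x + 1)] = 3*x^2*log(x + 1) + x^2 - x - log(x + 1)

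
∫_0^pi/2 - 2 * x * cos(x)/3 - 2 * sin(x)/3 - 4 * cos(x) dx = -4 - pi/3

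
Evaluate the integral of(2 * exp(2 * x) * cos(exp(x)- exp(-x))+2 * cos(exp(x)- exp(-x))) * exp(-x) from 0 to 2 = -2*sin(-exp(2) + exp(-2))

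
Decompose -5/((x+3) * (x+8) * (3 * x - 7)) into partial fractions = -45/(496*(3*x - 7)) - 1/(31*(x + 8)) + 1/(16*(x + 3))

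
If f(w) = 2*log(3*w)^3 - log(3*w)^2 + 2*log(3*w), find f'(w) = (6*log(w)^2 - 2*log(w) + 12*log(3)*log(w) - 2*log(3) + 2 + 6*log(3)^2)/w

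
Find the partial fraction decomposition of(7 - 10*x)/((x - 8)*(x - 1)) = 3/(7*(x - 1)) - 73/(7*(x - 8))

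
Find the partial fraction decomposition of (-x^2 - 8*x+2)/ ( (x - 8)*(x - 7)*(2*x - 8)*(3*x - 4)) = 141/(2720*(3*x - 4)) - 23/(96*(x - 4)) + 103/(102*(x - 7)) - 63/(80*(x - 8))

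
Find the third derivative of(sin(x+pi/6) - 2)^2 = -4*sin(2*x + pi/3) + 4*cos(x + pi/6)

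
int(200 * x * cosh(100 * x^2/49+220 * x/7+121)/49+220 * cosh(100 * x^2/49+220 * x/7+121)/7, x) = sinh((10*x + 77)^2/49) + C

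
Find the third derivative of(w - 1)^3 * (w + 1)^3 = 120*w^3 - 72*w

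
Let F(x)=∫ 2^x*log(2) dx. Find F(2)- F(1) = 2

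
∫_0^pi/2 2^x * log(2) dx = -1 + 2^(pi/2)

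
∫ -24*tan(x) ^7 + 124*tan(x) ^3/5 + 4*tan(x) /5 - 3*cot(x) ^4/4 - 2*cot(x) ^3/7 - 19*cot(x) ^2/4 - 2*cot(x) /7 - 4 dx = -4*tan(x)^6 + 6*tan(x)^4 + 2*tan(x)^2/5 + cot(x)^3/4 + cot(x)^2/7 + 4*cot(x) + C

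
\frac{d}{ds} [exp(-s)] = -exp(-s)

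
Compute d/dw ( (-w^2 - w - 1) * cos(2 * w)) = 2*w^2*sin(2*w) - 2*sqrt(2)*w*cos(2*w + pi/4) + 2*sin(2*w) - cos(2*w)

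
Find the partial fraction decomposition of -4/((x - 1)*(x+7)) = 1/(2*(x + 7)) - 1/(2*(x - 1))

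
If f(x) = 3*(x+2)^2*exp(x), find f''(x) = 3*x^2*exp(x) + 24*x*exp(x) + 42*exp(x)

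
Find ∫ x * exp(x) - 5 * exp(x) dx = (x - 6)*exp(x) + C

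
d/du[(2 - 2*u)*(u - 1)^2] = -6*u^2 + 12*u - 6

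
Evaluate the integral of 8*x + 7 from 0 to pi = -3 + (1 + pi)*(3 + 4*pi)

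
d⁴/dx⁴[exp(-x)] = exp(-x)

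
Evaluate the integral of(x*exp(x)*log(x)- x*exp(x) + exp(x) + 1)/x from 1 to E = 1 + E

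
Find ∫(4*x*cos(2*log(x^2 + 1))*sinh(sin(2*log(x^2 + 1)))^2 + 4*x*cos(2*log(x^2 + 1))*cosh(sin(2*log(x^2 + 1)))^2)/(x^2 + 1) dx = sinh(2*sin(2*log(x^2 + 1)))/2 + C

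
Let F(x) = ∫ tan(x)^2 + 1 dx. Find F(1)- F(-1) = 2*tan(1)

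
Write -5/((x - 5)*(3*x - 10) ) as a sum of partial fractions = 3/(3*x - 10) - 1/(x - 5)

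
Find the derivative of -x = -1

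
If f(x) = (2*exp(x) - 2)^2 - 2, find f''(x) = 16*exp(2*x) - 8*exp(x)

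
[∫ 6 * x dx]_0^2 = 12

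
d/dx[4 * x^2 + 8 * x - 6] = 8*x + 8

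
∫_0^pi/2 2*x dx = pi^2/4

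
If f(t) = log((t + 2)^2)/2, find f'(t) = 1/(t + 2)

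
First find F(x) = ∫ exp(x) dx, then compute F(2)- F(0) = -1 + exp(2)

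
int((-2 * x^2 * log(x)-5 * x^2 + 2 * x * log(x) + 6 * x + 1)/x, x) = (log(x) + 2)*(-x^2 + 2*x + 1) + C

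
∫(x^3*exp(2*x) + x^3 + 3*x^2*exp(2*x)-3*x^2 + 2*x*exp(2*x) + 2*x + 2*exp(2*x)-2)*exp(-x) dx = 2*x*(x^2 + 2)*sinh(x) + C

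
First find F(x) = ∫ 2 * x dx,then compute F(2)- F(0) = 4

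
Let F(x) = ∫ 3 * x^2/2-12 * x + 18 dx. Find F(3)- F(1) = 1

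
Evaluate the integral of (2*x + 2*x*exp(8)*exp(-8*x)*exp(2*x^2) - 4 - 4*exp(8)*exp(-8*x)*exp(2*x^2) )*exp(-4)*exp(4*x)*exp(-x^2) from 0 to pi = -exp(4) - exp(-(-2 + pi)^2) + exp(-4) + exp((-2 + pi)^2)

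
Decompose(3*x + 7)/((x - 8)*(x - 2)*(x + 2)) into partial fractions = 1/(40*(x + 2)) - 13/(24*(x - 2)) + 31/(60*(x - 8))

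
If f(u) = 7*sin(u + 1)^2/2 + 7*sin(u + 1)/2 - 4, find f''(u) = -7*sin(u + 1)/2 + 7*cos(2*u + 2)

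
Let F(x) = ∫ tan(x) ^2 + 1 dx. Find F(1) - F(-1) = 2*tan(1)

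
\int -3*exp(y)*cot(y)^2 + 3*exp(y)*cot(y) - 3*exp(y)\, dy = 3*exp(y)*cot(y) + C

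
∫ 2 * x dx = x^2 + C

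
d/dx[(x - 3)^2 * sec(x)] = (x^2*sin(x)/cos(x) - 6*x*sin(x)/cos(x) + 2*x + 9*sin(x)/cos(x) - 6)/cos(x)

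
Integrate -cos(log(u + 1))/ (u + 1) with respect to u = -sin(log(u + 1)) + C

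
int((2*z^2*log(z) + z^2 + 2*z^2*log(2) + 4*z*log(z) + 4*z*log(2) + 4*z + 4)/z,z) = (z + 2)^2*log(2*z) + C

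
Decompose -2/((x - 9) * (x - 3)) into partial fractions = 1/(3*(x - 3)) - 1/(3*(x - 9))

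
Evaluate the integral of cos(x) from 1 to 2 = -sin(1) + sin(2)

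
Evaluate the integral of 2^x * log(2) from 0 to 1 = 1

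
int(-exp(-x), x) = exp(-x) + C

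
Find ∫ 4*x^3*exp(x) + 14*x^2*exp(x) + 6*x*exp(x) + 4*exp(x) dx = 2*(2*x^3 + x^2 + x + 1)*exp(x) + C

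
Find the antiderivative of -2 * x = -x^2 + C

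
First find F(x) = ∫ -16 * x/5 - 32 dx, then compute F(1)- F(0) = -168/5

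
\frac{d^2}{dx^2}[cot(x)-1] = 2*cos(x)/sin(x)^3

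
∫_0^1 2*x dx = 1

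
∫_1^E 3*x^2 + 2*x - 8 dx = (-3 + E)*(2 + E)^2 + 18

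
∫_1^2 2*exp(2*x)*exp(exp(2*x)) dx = -exp(exp(2)) + exp(exp(4))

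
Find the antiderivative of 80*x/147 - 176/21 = 40*x^2/147 - 176*x/21 + C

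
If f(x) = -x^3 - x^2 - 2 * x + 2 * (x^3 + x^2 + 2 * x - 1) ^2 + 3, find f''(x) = 60*x^4 + 80*x^3 + 120*x^2 + 18*x + 6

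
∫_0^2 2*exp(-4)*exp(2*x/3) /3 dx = -exp(-4) + exp(-8/3)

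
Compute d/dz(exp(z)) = exp(z)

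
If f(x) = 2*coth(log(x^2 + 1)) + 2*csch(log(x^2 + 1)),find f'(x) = -4*x*(cosh(log(x^2 + 1)) + 1)/((x^2 + 1)*sinh(log(x^2 + 1))^2)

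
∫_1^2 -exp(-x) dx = -exp(-1) + exp(-2)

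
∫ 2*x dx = x^2 + C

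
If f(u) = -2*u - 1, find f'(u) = -2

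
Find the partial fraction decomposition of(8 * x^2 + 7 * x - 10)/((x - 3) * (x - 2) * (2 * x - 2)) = 5/(4*(x - 1)) - 18/(x - 2) + 83/(4*(x - 3))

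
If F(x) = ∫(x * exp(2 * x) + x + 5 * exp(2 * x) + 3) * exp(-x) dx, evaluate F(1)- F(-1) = -8*exp(-1) + 8*E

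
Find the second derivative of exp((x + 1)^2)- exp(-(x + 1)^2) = (4*x^2*exp(2*x^2 + 4*x + 2) - 4*x^2 + 8*x*exp(2*x^2 + 4*x + 2) - 8*x + 6*exp(2*x^2 + 4*x + 2) - 2)*exp(-x^2 - 2*x - 1)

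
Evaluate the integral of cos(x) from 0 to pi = 0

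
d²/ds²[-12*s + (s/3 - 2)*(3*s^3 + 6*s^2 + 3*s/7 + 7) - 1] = 12*s^2 - 24*s - 166/7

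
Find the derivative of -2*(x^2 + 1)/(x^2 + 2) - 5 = -4*x/(x^4 + 4*x^2 + 4)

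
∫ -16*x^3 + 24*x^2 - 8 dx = -4*x^4 + 8*x^3 - 8*x + C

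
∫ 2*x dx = x^2 + C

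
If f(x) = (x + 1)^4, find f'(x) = 4*x^3 + 12*x^2 + 12*x + 4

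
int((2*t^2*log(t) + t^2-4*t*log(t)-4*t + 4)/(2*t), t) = (t - 2)^2*log(t)/2 + C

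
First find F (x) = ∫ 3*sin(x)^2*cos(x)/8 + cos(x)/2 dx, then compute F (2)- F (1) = -sin(1)/2 - sin(1)^3/8 + sin(2)^3/8 + sin(2)/2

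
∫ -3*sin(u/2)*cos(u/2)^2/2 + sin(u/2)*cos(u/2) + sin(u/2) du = (-2*cos(u/2) + cos(u) - 3)*cos(u/2)/2 + C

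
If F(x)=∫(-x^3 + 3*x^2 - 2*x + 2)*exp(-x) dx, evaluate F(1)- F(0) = 3*exp(-1)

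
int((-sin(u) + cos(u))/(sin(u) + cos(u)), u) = log(2*sin(u) + 2*cos(u)) + C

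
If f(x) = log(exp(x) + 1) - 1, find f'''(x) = (-exp(2*x) + exp(x))/(exp(3*x) + 3*exp(2*x) + 3*exp(x) + 1)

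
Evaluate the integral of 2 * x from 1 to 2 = 3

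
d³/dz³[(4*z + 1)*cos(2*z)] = 32*z*sin(2*z) + 8*sin(2*z) - 48*cos(2*z)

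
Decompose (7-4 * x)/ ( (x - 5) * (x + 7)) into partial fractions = -35/(12*(x + 7)) - 13/(12*(x - 5))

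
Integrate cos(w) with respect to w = sin(w) + C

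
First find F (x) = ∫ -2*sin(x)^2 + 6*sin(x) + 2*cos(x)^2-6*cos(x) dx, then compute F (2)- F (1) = -(-3 + cos(1) + sin(1))^2 + (-3 + cos(2) + sin(2))^2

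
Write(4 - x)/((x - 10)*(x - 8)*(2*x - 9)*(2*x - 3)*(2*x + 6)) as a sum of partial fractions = -5/(5967*(2*x - 3)) - 1/(3465*(2*x - 9)) + 7/(38610*(x + 3)) + 1/(1001*(x - 8)) - 3/(4862*(x - 10))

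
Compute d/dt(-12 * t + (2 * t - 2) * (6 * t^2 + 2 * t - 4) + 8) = 36*t^2 - 16*t - 24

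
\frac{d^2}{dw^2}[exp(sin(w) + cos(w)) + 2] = (-sin(2*w) - sqrt(2)*sin(w + pi/4) + 1)*exp(sin(w))*exp(cos(w))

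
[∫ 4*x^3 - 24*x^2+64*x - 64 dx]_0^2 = -48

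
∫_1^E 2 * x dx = -1 + exp(2)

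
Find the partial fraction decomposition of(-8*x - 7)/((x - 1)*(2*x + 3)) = -2/(2*x + 3) - 3/(x - 1)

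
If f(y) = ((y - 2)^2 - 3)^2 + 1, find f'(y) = 4*y^3 - 24*y^2 + 36*y - 8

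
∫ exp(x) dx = exp(x) + C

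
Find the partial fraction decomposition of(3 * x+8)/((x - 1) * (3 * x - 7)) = 45/(4*(3*x - 7)) - 11/(4*(x - 1))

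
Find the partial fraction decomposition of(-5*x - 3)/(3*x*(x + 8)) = -37/(24*(x + 8)) - 1/(8*x)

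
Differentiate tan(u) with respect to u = cos(u)^(-2)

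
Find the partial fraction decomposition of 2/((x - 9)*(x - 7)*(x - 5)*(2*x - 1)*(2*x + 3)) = 4/(4641*(2*x + 3)) - 4/(1989*(2*x - 1)) + 1/(468*(x - 5)) - 1/(442*(x - 7)) + 1/(1428*(x - 9))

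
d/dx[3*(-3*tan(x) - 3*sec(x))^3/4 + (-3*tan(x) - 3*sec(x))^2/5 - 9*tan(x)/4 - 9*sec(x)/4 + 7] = 9*(sin(x) + 1)^2*(-13*sin(x)/(2*cos(x)) + 2/5 - 7/cos(x))/cos(x)^3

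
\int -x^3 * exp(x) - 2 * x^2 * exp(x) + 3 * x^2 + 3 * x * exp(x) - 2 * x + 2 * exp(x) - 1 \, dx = (exp(x) - 1)*(-x^3 + x^2 + x + 1) + C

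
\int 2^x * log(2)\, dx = 2^x + C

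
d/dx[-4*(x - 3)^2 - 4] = 24 - 8*x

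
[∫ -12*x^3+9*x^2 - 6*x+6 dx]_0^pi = (-3 + 3*pi)*(-pi^3 - pi + 1) + 3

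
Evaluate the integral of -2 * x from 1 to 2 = -3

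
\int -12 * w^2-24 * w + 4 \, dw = -4*w^3 - 12*w^2 + 4*w + C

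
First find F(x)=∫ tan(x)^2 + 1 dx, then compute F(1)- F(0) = tan(1)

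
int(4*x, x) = 2*x^2 + C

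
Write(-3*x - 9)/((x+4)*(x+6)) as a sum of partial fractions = -9/(2*(x + 6)) + 3/(2*(x + 4))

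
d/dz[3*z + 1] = 3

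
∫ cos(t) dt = sin(t) + C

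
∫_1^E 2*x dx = -1 + exp(2)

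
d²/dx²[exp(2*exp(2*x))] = 8*exp(2*x + 2*exp(2*x)) + 16*exp(4*x + 2*exp(2*x))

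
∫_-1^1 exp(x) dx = E - exp(-1)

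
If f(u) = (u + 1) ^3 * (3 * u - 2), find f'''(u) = 72*u + 42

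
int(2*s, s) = s^2 + C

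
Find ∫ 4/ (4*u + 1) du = log(-8*u - 2) + C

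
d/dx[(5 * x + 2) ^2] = 50*x + 20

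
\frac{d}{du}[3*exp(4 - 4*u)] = -12*exp(4 - 4*u)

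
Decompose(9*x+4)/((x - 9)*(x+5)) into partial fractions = 41/(14*(x + 5)) + 85/(14*(x - 9))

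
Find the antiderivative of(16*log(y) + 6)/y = 2*(4*log(y) + 3)*log(y) + C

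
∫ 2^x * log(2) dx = 2^x + C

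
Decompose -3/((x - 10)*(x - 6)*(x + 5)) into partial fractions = -1/(55*(x + 5)) + 3/(44*(x - 6)) - 1/(20*(x - 10))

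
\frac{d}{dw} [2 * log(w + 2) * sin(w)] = 2*(w*log(w + 2)*cos(w) + 2*log(w + 2)*cos(w) + sin(w))/(w + 2)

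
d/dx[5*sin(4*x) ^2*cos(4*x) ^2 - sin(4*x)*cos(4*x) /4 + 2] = -40*sin(4*x)^3*cos(4*x) + sin(4*x)^2 + 40*sin(4*x)*cos(4*x)^3 - cos(4*x)^2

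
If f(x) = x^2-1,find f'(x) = 2*x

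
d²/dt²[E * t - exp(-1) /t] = -2*exp(-1)/t^3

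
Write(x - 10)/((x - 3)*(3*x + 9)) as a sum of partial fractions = 13/(18*(x + 3)) - 7/(18*(x - 3))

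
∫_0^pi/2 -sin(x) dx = -1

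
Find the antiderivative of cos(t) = sin(t) + C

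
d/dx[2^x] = 2^x*log(2)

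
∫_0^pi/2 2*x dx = pi^2/4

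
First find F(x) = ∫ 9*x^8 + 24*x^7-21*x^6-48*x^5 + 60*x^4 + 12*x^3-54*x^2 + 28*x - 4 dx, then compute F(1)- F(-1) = -24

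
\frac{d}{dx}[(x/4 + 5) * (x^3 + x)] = x^3 + 15*x^2 + x/2 + 5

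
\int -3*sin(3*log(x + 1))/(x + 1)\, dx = cos(3*log(x + 1)) + C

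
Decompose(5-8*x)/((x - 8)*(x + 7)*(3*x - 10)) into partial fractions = 195/(434*(3*x - 10)) + 61/(465*(x + 7)) - 59/(210*(x - 8))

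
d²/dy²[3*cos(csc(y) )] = -3*(sin(1/sin(y))*cos(y)^2 + sin(1/sin(y)) + cos(y)^2*cos(1/sin(y))/sin(y))/sin(y)^3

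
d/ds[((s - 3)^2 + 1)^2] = 4*s^3 - 36*s^2 + 112*s - 120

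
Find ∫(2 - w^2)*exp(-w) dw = w*(w + 2)*exp(-w) + C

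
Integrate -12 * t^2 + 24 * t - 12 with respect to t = -4*t^3 + 12*t^2 - 12*t + C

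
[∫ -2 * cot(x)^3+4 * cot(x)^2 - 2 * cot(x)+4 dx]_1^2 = -(-2 + cot(1))^2 + (-2 + cot(2))^2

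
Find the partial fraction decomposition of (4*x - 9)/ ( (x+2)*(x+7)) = 37/(5*(x + 7)) - 17/(5*(x + 2))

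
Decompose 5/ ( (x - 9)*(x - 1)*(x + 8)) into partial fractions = 5/(153*(x + 8)) - 5/(72*(x - 1)) + 5/(136*(x - 9))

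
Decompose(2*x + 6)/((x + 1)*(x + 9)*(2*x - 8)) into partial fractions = -3/(52*(x + 9)) - 1/(20*(x + 1)) + 7/(65*(x - 4))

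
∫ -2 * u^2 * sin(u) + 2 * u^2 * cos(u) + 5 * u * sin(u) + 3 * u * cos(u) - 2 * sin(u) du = sqrt(2)*(2*u^2 - u + 1)*sin(u + pi/4) + C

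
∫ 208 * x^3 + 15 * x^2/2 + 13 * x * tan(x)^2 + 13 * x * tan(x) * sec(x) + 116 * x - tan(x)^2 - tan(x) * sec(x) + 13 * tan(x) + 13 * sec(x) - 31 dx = (13*x - 1)*(8*x^3 + x^2 + 8*x + 2*tan(x) + 2*sec(x) - 4)/2 + C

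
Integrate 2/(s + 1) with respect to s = 2*log(s + 1) + C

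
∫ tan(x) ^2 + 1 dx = tan(x) + C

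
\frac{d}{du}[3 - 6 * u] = -6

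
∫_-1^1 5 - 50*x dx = 10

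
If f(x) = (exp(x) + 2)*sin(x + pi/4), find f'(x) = sqrt(2)*exp(x)*cos(x) + 2*cos(x + pi/4)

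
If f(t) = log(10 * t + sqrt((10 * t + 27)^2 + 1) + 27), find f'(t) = (100*t + 10*sqrt(100*t^2 + 540*t + 730) + 270)/(100*t^2 + 10*t*sqrt(100*t^2 + 540*t + 730) + 540*t + 27*sqrt(100*t^2 + 540*t + 730) + 730)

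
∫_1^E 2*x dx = -1 + exp(2)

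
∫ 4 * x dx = 2*x^2 + C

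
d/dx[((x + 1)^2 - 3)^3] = 6*x^5 + 30*x^4 + 24*x^3 - 48*x^2 - 24*x + 24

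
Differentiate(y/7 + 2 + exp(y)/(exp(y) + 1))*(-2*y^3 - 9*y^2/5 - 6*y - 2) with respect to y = (-40*y^3*exp(2*y) - 150*y^3*exp(y) - 40*y^3 - 657*y^2*exp(2*y) - 1167*y^2*exp(y) - 447*y^2 - 438*y*exp(2*y) - 960*y*exp(y) - 312*y - 640*exp(2*y) - 1140*exp(y) - 430)/(35*exp(2*y) + 70*exp(y) + 35)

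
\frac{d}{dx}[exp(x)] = exp(x)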